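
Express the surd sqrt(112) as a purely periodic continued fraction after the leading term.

Write x_i = (sqrt(112) + m_i)/d_i with (m_0, d_0) = (0, 1). a_0 = floor(sqrt(112)) = 10, since 10^2 = 100 <= 112 < 121 = 11^2.
Iterate m_{i+1} = d_i*a_i - m_i, d_{i+1} = (112 - m_{i+1}^2)/d_i, a_{i+1} = floor((a_0 + m_{i+1})/d_{i+1}):
  m_1 = 1*10 - 0 = 10, d_1 = (112 - 10^2)/1 = 12/1 = 12, a_1 = floor((10 + 10)/12) = 1.
  m_2 = 12*1 - 10 = 2, d_2 = (112 - 2^2)/12 = 108/12 = 9, a_2 = floor((10 + 2)/9) = 1.
  m_3 = 9*1 - 2 = 7, d_3 = (112 - 7^2)/9 = 63/9 = 7, a_3 = floor((10 + 7)/7) = 2.
  m_4 = 7*2 - 7 = 7, d_4 = (112 - 7^2)/7 = 63/7 = 9, a_4 = floor((10 + 7)/9) = 1.
  m_5 = 9*1 - 7 = 2, d_5 = (112 - 2^2)/9 = 108/9 = 12, a_5 = floor((10 + 2)/12) = 1.
  m_6 = 12*1 - 2 = 10, d_6 = (112 - 10^2)/12 = 12/12 = 1, a_6 = floor((10 + 10)/1) = 20.
  m_7 = 1*20 - 10 = 10, d_7 = (112 - 10^2)/1 = 12/1 = 12: (m_7, d_7) = (m_1, d_1) = (10, 12), so from here the quotients repeat a_1, ..., a_6; the period length is 6.
Hence the expansion of sqrt(112) is a_0 = 10 followed by the repeating block 1, 1, 2, 1, 1, 20 (period 6).

[10; (1, 1, 2, 1, 1, 20)]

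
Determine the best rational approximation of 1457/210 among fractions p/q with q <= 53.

111/16

Expand x = 1457/210 as a continued fraction with the Euclidean algorithm:
  1457 = 6*210 + 197, so a_0 = 6.
  210 = 1*197 + 13, so a_1 = 1.
  197 = 15*13 + 2, so a_2 = 15.
  13 = 6*2 + 1, so a_3 = 6.
  2 = 2*1 + 0, so a_4 = 2.
so x = [6; 1, 15, 6, 2].
Convergents (p_i = a_i*p_{i-1} + p_{i-2}, q_i = a_i*q_{i-1} + q_{i-2} with p_{-2}=0, p_{-1}=1, q_{-2}=1, q_{-1}=0), until the denominator exceeds 53:
  i=0: a_0=6, p_0 = 6*1 + 0 = 6, q_0 = 6*0 + 1 = 1.
  i=1: a_1=1, p_1 = 1*6 + 1 = 7, q_1 = 1*1 + 0 = 1.
  i=2: a_2=15, p_2 = 15*7 + 6 = 111, q_2 = 15*1 + 1 = 16.
  i=3: a_3=6, p_3 = 6*111 + 7 = 673, q_3 = 6*16 + 1 = 97.
q_3 = 97 > 53, so the last convergent with denominator <= 53 is p_2/q_2 = 111/16.
The closest fraction with denominator <= 53 is either p_2/q_2 or the intermediate fraction (k*p_2 + p_1)/(k*q_2 + q_1) with the largest k >= 1 whose denominator stays <= 53; these approach x as k grows, and every other convergent or intermediate fraction in range is farther away.
Largest k: floor((53 - q_1)/q_2) = floor((53 - 1)/16) = 3.
That gives (3*111 + 7)/(3*16 + 1) = 340/49.
Compare the errors: |x - 111/16| = |1457*16 - 111*210|/(210*16) = 2/3360, and |x - 340/49| = |1457*49 - 340*210|/(210*49) = 7/10290.
Cross-multiplying, 2*10290 = 20580 < 23520 = 7*3360, so 2/3360 is smaller: the convergent 111/16 is closer to x than 340/49.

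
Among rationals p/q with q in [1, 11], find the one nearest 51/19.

27/10

Expand x = 51/19 as a continued fraction with the Euclidean algorithm:
  51 = 2*19 + 13, so a_0 = 2.
  19 = 1*13 + 6, so a_1 = 1.
  13 = 2*6 + 1, so a_2 = 2.
  6 = 6*1 + 0, so a_3 = 6.
so x = [2; 1, 2, 6].
Convergents (p_i = a_i*p_{i-1} + p_{i-2}, q_i = a_i*q_{i-1} + q_{i-2} with p_{-2}=0, p_{-1}=1, q_{-2}=1, q_{-1}=0), until the denominator exceeds 11:
  i=0: a_0=2, p_0 = 2*1 + 0 = 2, q_0 = 2*0 + 1 = 1.
  i=1: a_1=1, p_1 = 1*2 + 1 = 3, q_1 = 1*1 + 0 = 1.
  i=2: a_2=2, p_2 = 2*3 + 2 = 8, q_2 = 2*1 + 1 = 3.
  i=3: a_3=6, p_3 = 6*8 + 3 = 51, q_3 = 6*3 + 1 = 19.
q_3 = 19 > 11, so the last convergent with denominator <= 11 is p_2/q_2 = 8/3.
The closest fraction with denominator <= 11 is either p_2/q_2 or the intermediate fraction (k*p_2 + p_1)/(k*q_2 + q_1) with the largest k >= 1 whose denominator stays <= 11; these approach x as k grows, and every other convergent or intermediate fraction in range is farther away.
Largest k: floor((11 - q_1)/q_2) = floor((11 - 1)/3) = 3.
That gives (3*8 + 3)/(3*3 + 1) = 27/10.
Compare the errors: |x - 8/3| = |51*3 - 8*19|/(19*3) = 1/57, and |x - 27/10| = |51*10 - 27*19|/(19*10) = 3/190.
Cross-multiplying, 3*57 = 171 < 190 = 1*190, so 3/190 is smaller: the intermediate fraction 27/10 is closer to x than 8/3.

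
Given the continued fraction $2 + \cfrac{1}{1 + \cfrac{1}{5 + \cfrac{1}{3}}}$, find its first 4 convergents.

2/1, 3/1, 17/6, 54/19

Using the convergent recurrence p_i = a_i*p_{i-1} + p_{i-2}, q_i = a_i*q_{i-1} + q_{i-2} with p_{-2}=0, p_{-1}=1, q_{-2}=1, q_{-1}=0:
  i=0: a_0=2, p_0 = 2*1 + 0 = 2, q_0 = 2*0 + 1 = 1.
  i=1: a_1=1, p_1 = 1*2 + 1 = 3, q_1 = 1*1 + 0 = 1.
  i=2: a_2=5, p_2 = 5*3 + 2 = 17, q_2 = 5*1 + 1 = 6.
  i=3: a_3=3, p_3 = 3*17 + 3 = 54, q_3 = 3*6 + 1 = 19.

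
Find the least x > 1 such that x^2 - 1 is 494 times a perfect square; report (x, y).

First expand sqrt(494) as a continued fraction. With x_i = (sqrt(494) + m_i)/d_i and (m_0, d_0) = (0, 1): a_0 = floor(sqrt(494)) = 22, since 22^2 = 484 <= 494 < 529 = 23^2.
Iterate m_{i+1} = d_i*a_i - m_i, d_{i+1} = (494 - m_{i+1}^2)/d_i, a_{i+1} = floor((a_0 + m_{i+1})/d_{i+1}):
  m_1 = 1*22 - 0 = 22, d_1 = (494 - 22^2)/1 = 10/1 = 10, a_1 = floor((22 + 22)/10) = 4.
  m_2 = 10*4 - 22 = 18, d_2 = (494 - 18^2)/10 = 170/10 = 17, a_2 = floor((22 + 18)/17) = 2.
  m_3 = 17*2 - 18 = 16, d_3 = (494 - 16^2)/17 = 238/17 = 14, a_3 = floor((22 + 16)/14) = 2.
  m_4 = 14*2 - 16 = 12, d_4 = (494 - 12^2)/14 = 350/14 = 25, a_4 = floor((22 + 12)/25) = 1.
  m_5 = 25*1 - 12 = 13, d_5 = (494 - 13^2)/25 = 325/25 = 13, a_5 = floor((22 + 13)/13) = 2.
  m_6 = 13*2 - 13 = 13, d_6 = (494 - 13^2)/13 = 325/13 = 25, a_6 = floor((22 + 13)/25) = 1.
  m_7 = 25*1 - 13 = 12, d_7 = (494 - 12^2)/25 = 350/25 = 14, a_7 = floor((22 + 12)/14) = 2.
  m_8 = 14*2 - 12 = 16, d_8 = (494 - 16^2)/14 = 238/14 = 17, a_8 = floor((22 + 16)/17) = 2.
  m_9 = 17*2 - 16 = 18, d_9 = (494 - 18^2)/17 = 170/17 = 10, a_9 = floor((22 + 18)/10) = 4.
  m_10 = 10*4 - 18 = 22, d_10 = (494 - 22^2)/10 = 10/10 = 1, a_10 = floor((22 + 22)/1) = 44.
  m_11 = 1*44 - 22 = 22, d_11 = (494 - 22^2)/1 = 10/1 = 10: (m_11, d_11) = (m_1, d_1) = (22, 10), so from here the quotients repeat a_1, ..., a_10; the period length is 10.
So sqrt(494) = [22; (4, 2, 2, 1, 2, 1, 2, 2, 4, 44)] with period length k = 10.
k is even, so the fundamental solution of x^2 - 494y^2 = 1 is (p_{k-1}, q_{k-1}) = (p_9, q_9); compute convergents through index 9.
Convergents (p_i = a_i*p_{i-1} + p_{i-2}, q_i = a_i*q_{i-1} + q_{i-2} with p_{-2}=0, p_{-1}=1, q_{-2}=1, q_{-1}=0):
  i=0: a_0=22, p_0 = 22*1 + 0 = 22, q_0 = 22*0 + 1 = 1.
  i=1: a_1=4, p_1 = 4*22 + 1 = 89, q_1 = 4*1 + 0 = 4.
  i=2: a_2=2, p_2 = 2*89 + 22 = 200, q_2 = 2*4 + 1 = 9.
  i=3: a_3=2, p_3 = 2*200 + 89 = 489, q_3 = 2*9 + 4 = 22.
  i=4: a_4=1, p_4 = 1*489 + 200 = 689, q_4 = 1*22 + 9 = 31.
  i=5: a_5=2, p_5 = 2*689 + 489 = 1867, q_5 = 2*31 + 22 = 84.
  i=6: a_6=1, p_6 = 1*1867 + 689 = 2556, q_6 = 1*84 + 31 = 115.
  i=7: a_7=2, p_7 = 2*2556 + 1867 = 6979, q_7 = 2*115 + 84 = 314.
  i=8: a_8=2, p_8 = 2*6979 + 2556 = 16514, q_8 = 2*314 + 115 = 743.
  i=9: a_9=4, p_9 = 4*16514 + 6979 = 73035, q_9 = 4*743 + 314 = 3286.
Check: 73035^2 - 494*3286^2 = 5334111225 - 5334111224 = 1, so (x, y) = (73035, 3286) solves the equation, and by the theorem it is the least positive solution.

(x, y) = (73035, 3286)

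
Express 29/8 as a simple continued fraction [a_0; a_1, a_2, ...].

[3; 1, 1, 1, 2]

Run the Euclidean algorithm on 29 and 8; the successive quotients are the partial quotients a_0, a_1, ... (each step inverts the fractional part left over by the previous one):
  29 = 3*8 + 5, so a_0 = 3.
  8 = 1*5 + 3, so a_1 = 1.
  5 = 1*3 + 2, so a_2 = 1.
  3 = 1*2 + 1, so a_3 = 1.
  2 = 2*1 + 0, so a_4 = 2.
The remainder reaches 0 after 5 divisions, so the expansion has 5 partial quotients, read off in order.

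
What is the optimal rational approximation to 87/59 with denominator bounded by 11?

Expand x = 87/59 as a continued fraction with the Euclidean algorithm:
  87 = 1*59 + 28, so a_0 = 1.
  59 = 2*28 + 3, so a_1 = 2.
  28 = 9*3 + 1, so a_2 = 9.
  3 = 3*1 + 0, so a_3 = 3.
so x = [1; 2, 9, 3].
Convergents (p_i = a_i*p_{i-1} + p_{i-2}, q_i = a_i*q_{i-1} + q_{i-2} with p_{-2}=0, p_{-1}=1, q_{-2}=1, q_{-1}=0), until the denominator exceeds 11:
  i=0: a_0=1, p_0 = 1*1 + 0 = 1, q_0 = 1*0 + 1 = 1.
  i=1: a_1=2, p_1 = 2*1 + 1 = 3, q_1 = 2*1 + 0 = 2.
  i=2: a_2=9, p_2 = 9*3 + 1 = 28, q_2 = 9*2 + 1 = 19.
q_2 = 19 > 11, so the last convergent with denominator <= 11 is p_1/q_1 = 3/2.
The closest fraction with denominator <= 11 is either p_1/q_1 or the intermediate fraction (k*p_1 + p_0)/(k*q_1 + q_0) with the largest k >= 1 whose denominator stays <= 11; these approach x as k grows, and every other convergent or intermediate fraction in range is farther away.
Largest k: floor((11 - q_0)/q_1) = floor((11 - 1)/2) = 5.
That gives (5*3 + 1)/(5*2 + 1) = 16/11.
Compare the errors: |x - 3/2| = |87*2 - 3*59|/(59*2) = 3/118, and |x - 16/11| = |87*11 - 16*59|/(59*11) = 13/649.
Cross-multiplying, 13*118 = 1534 < 1947 = 3*649, so 13/649 is smaller: the intermediate fraction 16/11 is closer to x than 3/2.

16/11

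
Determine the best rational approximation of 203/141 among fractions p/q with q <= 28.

Expand x = 203/141 as a continued fraction with the Euclidean algorithm:
  203 = 1*141 + 62, so a_0 = 1.
  141 = 2*62 + 17, so a_1 = 2.
  62 = 3*17 + 11, so a_2 = 3.
  17 = 1*11 + 6, so a_3 = 1.
  11 = 1*6 + 5, so a_4 = 1.
  6 = 1*5 + 1, so a_5 = 1.
  5 = 5*1 + 0, so a_6 = 5.
so x = [1; 2, 3, 1, 1, 1, 5].
Convergents (p_i = a_i*p_{i-1} + p_{i-2}, q_i = a_i*q_{i-1} + q_{i-2} with p_{-2}=0, p_{-1}=1, q_{-2}=1, q_{-1}=0), until the denominator exceeds 28:
  i=0: a_0=1, p_0 = 1*1 + 0 = 1, q_0 = 1*0 + 1 = 1.
  i=1: a_1=2, p_1 = 2*1 + 1 = 3, q_1 = 2*1 + 0 = 2.
  i=2: a_2=3, p_2 = 3*3 + 1 = 10, q_2 = 3*2 + 1 = 7.
  i=3: a_3=1, p_3 = 1*10 + 3 = 13, q_3 = 1*7 + 2 = 9.
  i=4: a_4=1, p_4 = 1*13 + 10 = 23, q_4 = 1*9 + 7 = 16.
  i=5: a_5=1, p_5 = 1*23 + 13 = 36, q_5 = 1*16 + 9 = 25.
  i=6: a_6=5, p_6 = 5*36 + 23 = 203, q_6 = 5*25 + 16 = 141.
q_6 = 141 > 28, so the last convergent with denominator <= 28 is p_5/q_5 = 36/25.
The closest fraction with denominator <= 28 is either p_5/q_5 or the intermediate fraction (k*p_5 + p_4)/(k*q_5 + q_4) with the largest k >= 1 whose denominator stays <= 28; these approach x as k grows, and every other convergent or intermediate fraction in range is farther away.
Largest k: floor((28 - q_4)/q_5) = floor((28 - 16)/25) = 0.
Since k = 0, no intermediate fraction beyond p_5/q_5 has denominator <= 28, so the convergent 36/25 is the closest (its error is |203*25 - 36*141|/(141*25) = 1/3525).

36/25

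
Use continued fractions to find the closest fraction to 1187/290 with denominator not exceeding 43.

176/43

Expand x = 1187/290 as a continued fraction with the Euclidean algorithm:
  1187 = 4*290 + 27, so a_0 = 4.
  290 = 10*27 + 20, so a_1 = 10.
  27 = 1*20 + 7, so a_2 = 1.
  20 = 2*7 + 6, so a_3 = 2.
  7 = 1*6 + 1, so a_4 = 1.
  6 = 6*1 + 0, so a_5 = 6.
so x = [4; 10, 1, 2, 1, 6].
Convergents (p_i = a_i*p_{i-1} + p_{i-2}, q_i = a_i*q_{i-1} + q_{i-2} with p_{-2}=0, p_{-1}=1, q_{-2}=1, q_{-1}=0), until the denominator exceeds 43:
  i=0: a_0=4, p_0 = 4*1 + 0 = 4, q_0 = 4*0 + 1 = 1.
  i=1: a_1=10, p_1 = 10*4 + 1 = 41, q_1 = 10*1 + 0 = 10.
  i=2: a_2=1, p_2 = 1*41 + 4 = 45, q_2 = 1*10 + 1 = 11.
  i=3: a_3=2, p_3 = 2*45 + 41 = 131, q_3 = 2*11 + 10 = 32.
  i=4: a_4=1, p_4 = 1*131 + 45 = 176, q_4 = 1*32 + 11 = 43.
  i=5: a_5=6, p_5 = 6*176 + 131 = 1187, q_5 = 6*43 + 32 = 290.
q_5 = 290 > 43, so the last convergent with denominator <= 43 is p_4/q_4 = 176/43.
The closest fraction with denominator <= 43 is either p_4/q_4 or the intermediate fraction (k*p_4 + p_3)/(k*q_4 + q_3) with the largest k >= 1 whose denominator stays <= 43; these approach x as k grows, and every other convergent or intermediate fraction in range is farther away.
Largest k: floor((43 - q_3)/q_4) = floor((43 - 32)/43) = 0.
Since k = 0, no intermediate fraction beyond p_4/q_4 has denominator <= 43, so the convergent 176/43 is the closest (its error is |1187*43 - 176*290|/(290*43) = 1/12470).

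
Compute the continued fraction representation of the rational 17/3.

Run the Euclidean algorithm on 17 and 3; the successive quotients are the partial quotients a_0, a_1, ... (each step inverts the fractional part left over by the previous one):
  17 = 5*3 + 2, so a_0 = 5.
  3 = 1*2 + 1, so a_1 = 1.
  2 = 2*1 + 0, so a_2 = 2.
The remainder reaches 0 after 3 divisions, so the expansion has 3 partial quotients, read off in order.

[5; 1, 2]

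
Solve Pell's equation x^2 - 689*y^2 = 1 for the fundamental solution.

(x, y) = (105, 4)

First expand sqrt(689) as a continued fraction. With x_i = (sqrt(689) + m_i)/d_i and (m_0, d_0) = (0, 1): a_0 = floor(sqrt(689)) = 26, since 26^2 = 676 <= 689 < 729 = 27^2.
Iterate m_{i+1} = d_i*a_i - m_i, d_{i+1} = (689 - m_{i+1}^2)/d_i, a_{i+1} = floor((a_0 + m_{i+1})/d_{i+1}):
  m_1 = 1*26 - 0 = 26, d_1 = (689 - 26^2)/1 = 13/1 = 13, a_1 = floor((26 + 26)/13) = 4.
  m_2 = 13*4 - 26 = 26, d_2 = (689 - 26^2)/13 = 13/13 = 1, a_2 = floor((26 + 26)/1) = 52.
  m_3 = 1*52 - 26 = 26, d_3 = (689 - 26^2)/1 = 13/1 = 13: (m_3, d_3) = (m_1, d_1) = (26, 13), so from here the quotients repeat a_1, a_2; the period length is 2.
So sqrt(689) = [26; (4, 52)] with period length k = 2.
k is even, so the fundamental solution of x^2 - 689y^2 = 1 is (p_{k-1}, q_{k-1}) = (p_1, q_1); compute convergents through index 1.
Convergents (p_i = a_i*p_{i-1} + p_{i-2}, q_i = a_i*q_{i-1} + q_{i-2} with p_{-2}=0, p_{-1}=1, q_{-2}=1, q_{-1}=0):
  i=0: a_0=26, p_0 = 26*1 + 0 = 26, q_0 = 26*0 + 1 = 1.
  i=1: a_1=4, p_1 = 4*26 + 1 = 105, q_1 = 4*1 + 0 = 4.
Check: 105^2 - 689*4^2 = 11025 - 11024 = 1, so (x, y) = (105, 4) solves the equation, and by the theorem it is the least positive solution.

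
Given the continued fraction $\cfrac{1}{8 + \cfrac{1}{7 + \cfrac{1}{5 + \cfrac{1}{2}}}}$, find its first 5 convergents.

0/1, 1/8, 7/57, 36/293, 79/643

Using the convergent recurrence p_i = a_i*p_{i-1} + p_{i-2}, q_i = a_i*q_{i-1} + q_{i-2} with p_{-2}=0, p_{-1}=1, q_{-2}=1, q_{-1}=0:
  i=0: a_0=0, p_0 = 0*1 + 0 = 0, q_0 = 0*0 + 1 = 1.
  i=1: a_1=8, p_1 = 8*0 + 1 = 1, q_1 = 8*1 + 0 = 8.
  i=2: a_2=7, p_2 = 7*1 + 0 = 7, q_2 = 7*8 + 1 = 57.
  i=3: a_3=5, p_3 = 5*7 + 1 = 36, q_3 = 5*57 + 8 = 293.
  i=4: a_4=2, p_4 = 2*36 + 7 = 79, q_4 = 2*293 + 57 = 643.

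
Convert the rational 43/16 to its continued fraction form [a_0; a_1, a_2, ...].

[2; 1, 2, 5]

Run the Euclidean algorithm on 43 and 16; the successive quotients are the partial quotients a_0, a_1, ... (each step inverts the fractional part left over by the previous one):
  43 = 2*16 + 11, so a_0 = 2.
  16 = 1*11 + 5, so a_1 = 1.
  11 = 2*5 + 1, so a_2 = 2.
  5 = 5*1 + 0, so a_3 = 5.
The remainder reaches 0 after 4 divisions, so the expansion has 4 partial quotients, read off in order.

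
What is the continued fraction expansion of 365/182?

Run the Euclidean algorithm on 365 and 182; the successive quotients are the partial quotients a_0, a_1, ... (each step inverts the fractional part left over by the previous one):
  365 = 2*182 + 1, so a_0 = 2.
  182 = 182*1 + 0, so a_1 = 182.
The remainder reaches 0 after 2 divisions, so the expansion has 2 partial quotients, read off in order.

[2; 182]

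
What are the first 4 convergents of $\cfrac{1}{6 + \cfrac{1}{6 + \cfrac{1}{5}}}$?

0/1, 1/6, 6/37, 31/191

Using the convergent recurrence p_i = a_i*p_{i-1} + p_{i-2}, q_i = a_i*q_{i-1} + q_{i-2} with p_{-2}=0, p_{-1}=1, q_{-2}=1, q_{-1}=0:
  i=0: a_0=0, p_0 = 0*1 + 0 = 0, q_0 = 0*0 + 1 = 1.
  i=1: a_1=6, p_1 = 6*0 + 1 = 1, q_1 = 6*1 + 0 = 6.
  i=2: a_2=6, p_2 = 6*1 + 0 = 6, q_2 = 6*6 + 1 = 37.
  i=3: a_3=5, p_3 = 5*6 + 1 = 31, q_3 = 5*37 + 6 = 191.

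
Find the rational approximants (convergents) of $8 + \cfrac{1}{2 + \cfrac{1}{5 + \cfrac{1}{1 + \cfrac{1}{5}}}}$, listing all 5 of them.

8/1, 17/2, 93/11, 110/13, 643/76

Using the convergent recurrence p_i = a_i*p_{i-1} + p_{i-2}, q_i = a_i*q_{i-1} + q_{i-2} with p_{-2}=0, p_{-1}=1, q_{-2}=1, q_{-1}=0:
  i=0: a_0=8, p_0 = 8*1 + 0 = 8, q_0 = 8*0 + 1 = 1.
  i=1: a_1=2, p_1 = 2*8 + 1 = 17, q_1 = 2*1 + 0 = 2.
  i=2: a_2=5, p_2 = 5*17 + 8 = 93, q_2 = 5*2 + 1 = 11.
  i=3: a_3=1, p_3 = 1*93 + 17 = 110, q_3 = 1*11 + 2 = 13.
  i=4: a_4=5, p_4 = 5*110 + 93 = 643, q_4 = 5*13 + 11 = 76.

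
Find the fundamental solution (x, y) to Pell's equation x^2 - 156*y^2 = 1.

(x, y) = (25, 2)

First expand sqrt(156) as a continued fraction. With x_i = (sqrt(156) + m_i)/d_i and (m_0, d_0) = (0, 1): a_0 = floor(sqrt(156)) = 12, since 12^2 = 144 <= 156 < 169 = 13^2.
Iterate m_{i+1} = d_i*a_i - m_i, d_{i+1} = (156 - m_{i+1}^2)/d_i, a_{i+1} = floor((a_0 + m_{i+1})/d_{i+1}):
  m_1 = 1*12 - 0 = 12, d_1 = (156 - 12^2)/1 = 12/1 = 12, a_1 = floor((12 + 12)/12) = 2.
  m_2 = 12*2 - 12 = 12, d_2 = (156 - 12^2)/12 = 12/12 = 1, a_2 = floor((12 + 12)/1) = 24.
  m_3 = 1*24 - 12 = 12, d_3 = (156 - 12^2)/1 = 12/1 = 12: (m_3, d_3) = (m_1, d_1) = (12, 12), so from here the quotients repeat a_1, a_2; the period length is 2.
So sqrt(156) = [12; (2, 24)] with period length k = 2.
k is even, so the fundamental solution of x^2 - 156y^2 = 1 is (p_{k-1}, q_{k-1}) = (p_1, q_1); compute convergents through index 1.
Convergents (p_i = a_i*p_{i-1} + p_{i-2}, q_i = a_i*q_{i-1} + q_{i-2} with p_{-2}=0, p_{-1}=1, q_{-2}=1, q_{-1}=0):
  i=0: a_0=12, p_0 = 12*1 + 0 = 12, q_0 = 12*0 + 1 = 1.
  i=1: a_1=2, p_1 = 2*12 + 1 = 25, q_1 = 2*1 + 0 = 2.
Check: 25^2 - 156*2^2 = 625 - 624 = 1, so (x, y) = (25, 2) solves the equation, and by the theorem it is the least positive solution.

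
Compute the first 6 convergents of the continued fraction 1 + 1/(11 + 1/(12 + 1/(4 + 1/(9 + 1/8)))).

Using the convergent recurrence p_i = a_i*p_{i-1} + p_{i-2}, q_i = a_i*q_{i-1} + q_{i-2} with p_{-2}=0, p_{-1}=1, q_{-2}=1, q_{-1}=0:
  i=0: a_0=1, p_0 = 1*1 + 0 = 1, q_0 = 1*0 + 1 = 1.
  i=1: a_1=11, p_1 = 11*1 + 1 = 12, q_1 = 11*1 + 0 = 11.
  i=2: a_2=12, p_2 = 12*12 + 1 = 145, q_2 = 12*11 + 1 = 133.
  i=3: a_3=4, p_3 = 4*145 + 12 = 592, q_3 = 4*133 + 11 = 543.
  i=4: a_4=9, p_4 = 9*592 + 145 = 5473, q_4 = 9*543 + 133 = 5020.
  i=5: a_5=8, p_5 = 8*5473 + 592 = 44376, q_5 = 8*5020 + 543 = 40703.

1/1, 12/11, 145/133, 592/543, 5473/5020, 44376/40703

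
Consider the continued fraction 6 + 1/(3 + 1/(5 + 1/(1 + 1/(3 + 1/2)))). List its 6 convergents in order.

6/1, 19/3, 101/16, 120/19, 461/73, 1042/165

Using the convergent recurrence p_i = a_i*p_{i-1} + p_{i-2}, q_i = a_i*q_{i-1} + q_{i-2} with p_{-2}=0, p_{-1}=1, q_{-2}=1, q_{-1}=0:
  i=0: a_0=6, p_0 = 6*1 + 0 = 6, q_0 = 6*0 + 1 = 1.
  i=1: a_1=3, p_1 = 3*6 + 1 = 19, q_1 = 3*1 + 0 = 3.
  i=2: a_2=5, p_2 = 5*19 + 6 = 101, q_2 = 5*3 + 1 = 16.
  i=3: a_3=1, p_3 = 1*101 + 19 = 120, q_3 = 1*16 + 3 = 19.
  i=4: a_4=3, p_4 = 3*120 + 101 = 461, q_4 = 3*19 + 16 = 73.
  i=5: a_5=2, p_5 = 2*461 + 120 = 1042, q_5 = 2*73 + 19 = 165.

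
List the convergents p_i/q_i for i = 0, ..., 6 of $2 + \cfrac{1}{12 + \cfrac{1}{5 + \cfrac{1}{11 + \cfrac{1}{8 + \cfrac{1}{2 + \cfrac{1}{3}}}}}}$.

2/1, 25/12, 127/61, 1422/683, 11503/5525, 24428/11733, 84787/40724

Using the convergent recurrence p_i = a_i*p_{i-1} + p_{i-2}, q_i = a_i*q_{i-1} + q_{i-2} with p_{-2}=0, p_{-1}=1, q_{-2}=1, q_{-1}=0:
  i=0: a_0=2, p_0 = 2*1 + 0 = 2, q_0 = 2*0 + 1 = 1.
  i=1: a_1=12, p_1 = 12*2 + 1 = 25, q_1 = 12*1 + 0 = 12.
  i=2: a_2=5, p_2 = 5*25 + 2 = 127, q_2 = 5*12 + 1 = 61.
  i=3: a_3=11, p_3 = 11*127 + 25 = 1422, q_3 = 11*61 + 12 = 683.
  i=4: a_4=8, p_4 = 8*1422 + 127 = 11503, q_4 = 8*683 + 61 = 5525.
  i=5: a_5=2, p_5 = 2*11503 + 1422 = 24428, q_5 = 2*5525 + 683 = 11733.
  i=6: a_6=3, p_6 = 3*24428 + 11503 = 84787, q_6 = 3*11733 + 5525 = 40724.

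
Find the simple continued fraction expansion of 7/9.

Run the Euclidean algorithm on 7 and 9; the successive quotients are the partial quotients a_0, a_1, ... (each step inverts the fractional part left over by the previous one):
  7 = 0*9 + 7, so a_0 = 0.
  9 = 1*7 + 2, so a_1 = 1.
  7 = 3*2 + 1, so a_2 = 3.
  2 = 2*1 + 0, so a_3 = 2.
The remainder reaches 0 after 4 divisions, so the expansion has 4 partial quotients, read off in order.

[0; 1, 3, 2]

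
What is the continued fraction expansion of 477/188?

[2; 1, 1, 6, 4, 1, 2]

Run the Euclidean algorithm on 477 and 188; the successive quotients are the partial quotients a_0, a_1, ... (each step inverts the fractional part left over by the previous one):
  477 = 2*188 + 101, so a_0 = 2.
  188 = 1*101 + 87, so a_1 = 1.
  101 = 1*87 + 14, so a_2 = 1.
  87 = 6*14 + 3, so a_3 = 6.
  14 = 4*3 + 2, so a_4 = 4.
  3 = 1*2 + 1, so a_5 = 1.
  2 = 2*1 + 0, so a_6 = 2.
The remainder reaches 0 after 7 divisions, so the expansion has 7 partial quotients, read off in order.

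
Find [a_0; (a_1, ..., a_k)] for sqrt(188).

[13; (1, 2, 2, 6, 2, 2, 1, 26)]

Write x_i = (sqrt(188) + m_i)/d_i with (m_0, d_0) = (0, 1). a_0 = floor(sqrt(188)) = 13, since 13^2 = 169 <= 188 < 196 = 14^2.
Iterate m_{i+1} = d_i*a_i - m_i, d_{i+1} = (188 - m_{i+1}^2)/d_i, a_{i+1} = floor((a_0 + m_{i+1})/d_{i+1}):
  m_1 = 1*13 - 0 = 13, d_1 = (188 - 13^2)/1 = 19/1 = 19, a_1 = floor((13 + 13)/19) = 1.
  m_2 = 19*1 - 13 = 6, d_2 = (188 - 6^2)/19 = 152/19 = 8, a_2 = floor((13 + 6)/8) = 2.
  m_3 = 8*2 - 6 = 10, d_3 = (188 - 10^2)/8 = 88/8 = 11, a_3 = floor((13 + 10)/11) = 2.
  m_4 = 11*2 - 10 = 12, d_4 = (188 - 12^2)/11 = 44/11 = 4, a_4 = floor((13 + 12)/4) = 6.
  m_5 = 4*6 - 12 = 12, d_5 = (188 - 12^2)/4 = 44/4 = 11, a_5 = floor((13 + 12)/11) = 2.
  m_6 = 11*2 - 12 = 10, d_6 = (188 - 10^2)/11 = 88/11 = 8, a_6 = floor((13 + 10)/8) = 2.
  m_7 = 8*2 - 10 = 6, d_7 = (188 - 6^2)/8 = 152/8 = 19, a_7 = floor((13 + 6)/19) = 1.
  m_8 = 19*1 - 6 = 13, d_8 = (188 - 13^2)/19 = 19/19 = 1, a_8 = floor((13 + 13)/1) = 26.
  m_9 = 1*26 - 13 = 13, d_9 = (188 - 13^2)/1 = 19/1 = 19: (m_9, d_9) = (m_1, d_1) = (13, 19), so from here the quotients repeat a_1, ..., a_8; the period length is 8.
Hence the expansion of sqrt(188) is a_0 = 13 followed by the repeating block 1, 2, 2, 6, 2, 2, 1, 26 (period 8).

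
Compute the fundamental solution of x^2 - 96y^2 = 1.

(x, y) = (49, 5)

First expand sqrt(96) as a continued fraction. With x_i = (sqrt(96) + m_i)/d_i and (m_0, d_0) = (0, 1): a_0 = floor(sqrt(96)) = 9, since 9^2 = 81 <= 96 < 100 = 10^2.
Iterate m_{i+1} = d_i*a_i - m_i, d_{i+1} = (96 - m_{i+1}^2)/d_i, a_{i+1} = floor((a_0 + m_{i+1})/d_{i+1}):
  m_1 = 1*9 - 0 = 9, d_1 = (96 - 9^2)/1 = 15/1 = 15, a_1 = floor((9 + 9)/15) = 1.
  m_2 = 15*1 - 9 = 6, d_2 = (96 - 6^2)/15 = 60/15 = 4, a_2 = floor((9 + 6)/4) = 3.
  m_3 = 4*3 - 6 = 6, d_3 = (96 - 6^2)/4 = 60/4 = 15, a_3 = floor((9 + 6)/15) = 1.
  m_4 = 15*1 - 6 = 9, d_4 = (96 - 9^2)/15 = 15/15 = 1, a_4 = floor((9 + 9)/1) = 18.
  m_5 = 1*18 - 9 = 9, d_5 = (96 - 9^2)/1 = 15/1 = 15: (m_5, d_5) = (m_1, d_1) = (9, 15), so from here the quotients repeat a_1, ..., a_4; the period length is 4.
So sqrt(96) = [9; (1, 3, 1, 18)] with period length k = 4.
k is even, so the fundamental solution of x^2 - 96y^2 = 1 is (p_{k-1}, q_{k-1}) = (p_3, q_3); compute convergents through index 3.
Convergents (p_i = a_i*p_{i-1} + p_{i-2}, q_i = a_i*q_{i-1} + q_{i-2} with p_{-2}=0, p_{-1}=1, q_{-2}=1, q_{-1}=0):
  i=0: a_0=9, p_0 = 9*1 + 0 = 9, q_0 = 9*0 + 1 = 1.
  i=1: a_1=1, p_1 = 1*9 + 1 = 10, q_1 = 1*1 + 0 = 1.
  i=2: a_2=3, p_2 = 3*10 + 9 = 39, q_2 = 3*1 + 1 = 4.
  i=3: a_3=1, p_3 = 1*39 + 10 = 49, q_3 = 1*4 + 1 = 5.
Check: 49^2 - 96*5^2 = 2401 - 2400 = 1, so (x, y) = (49, 5) solves the equation, and by the theorem it is the least positive solution.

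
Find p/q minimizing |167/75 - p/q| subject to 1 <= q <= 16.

29/13

Expand x = 167/75 as a continued fraction with the Euclidean algorithm:
  167 = 2*75 + 17, so a_0 = 2.
  75 = 4*17 + 7, so a_1 = 4.
  17 = 2*7 + 3, so a_2 = 2.
  7 = 2*3 + 1, so a_3 = 2.
  3 = 3*1 + 0, so a_4 = 3.
so x = [2; 4, 2, 2, 3].
Convergents (p_i = a_i*p_{i-1} + p_{i-2}, q_i = a_i*q_{i-1} + q_{i-2} with p_{-2}=0, p_{-1}=1, q_{-2}=1, q_{-1}=0), until the denominator exceeds 16:
  i=0: a_0=2, p_0 = 2*1 + 0 = 2, q_0 = 2*0 + 1 = 1.
  i=1: a_1=4, p_1 = 4*2 + 1 = 9, q_1 = 4*1 + 0 = 4.
  i=2: a_2=2, p_2 = 2*9 + 2 = 20, q_2 = 2*4 + 1 = 9.
  i=3: a_3=2, p_3 = 2*20 + 9 = 49, q_3 = 2*9 + 4 = 22.
q_3 = 22 > 16, so the last convergent with denominator <= 16 is p_2/q_2 = 20/9.
The closest fraction with denominator <= 16 is either p_2/q_2 or the intermediate fraction (k*p_2 + p_1)/(k*q_2 + q_1) with the largest k >= 1 whose denominator stays <= 16; these approach x as k grows, and every other convergent or intermediate fraction in range is farther away.
Largest k: floor((16 - q_1)/q_2) = floor((16 - 4)/9) = 1.
That gives (1*20 + 9)/(1*9 + 4) = 29/13.
Compare the errors: |x - 20/9| = |167*9 - 20*75|/(75*9) = 3/675, and |x - 29/13| = |167*13 - 29*75|/(75*13) = 4/975.
Cross-multiplying, 4*675 = 2700 < 2925 = 3*975, so 4/975 is smaller: the intermediate fraction 29/13 is closer to x than 20/9.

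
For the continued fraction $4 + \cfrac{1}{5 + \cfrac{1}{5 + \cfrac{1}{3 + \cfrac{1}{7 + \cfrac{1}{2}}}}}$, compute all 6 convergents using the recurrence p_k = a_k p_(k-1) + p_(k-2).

4/1, 21/5, 109/26, 348/83, 2545/607, 5438/1297

Using the convergent recurrence p_i = a_i*p_{i-1} + p_{i-2}, q_i = a_i*q_{i-1} + q_{i-2} with p_{-2}=0, p_{-1}=1, q_{-2}=1, q_{-1}=0:
  i=0: a_0=4, p_0 = 4*1 + 0 = 4, q_0 = 4*0 + 1 = 1.
  i=1: a_1=5, p_1 = 5*4 + 1 = 21, q_1 = 5*1 + 0 = 5.
  i=2: a_2=5, p_2 = 5*21 + 4 = 109, q_2 = 5*5 + 1 = 26.
  i=3: a_3=3, p_3 = 3*109 + 21 = 348, q_3 = 3*26 + 5 = 83.
  i=4: a_4=7, p_4 = 7*348 + 109 = 2545, q_4 = 7*83 + 26 = 607.
  i=5: a_5=2, p_5 = 2*2545 + 348 = 5438, q_5 = 2*607 + 83 = 1297.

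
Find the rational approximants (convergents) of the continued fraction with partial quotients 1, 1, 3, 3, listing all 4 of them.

1/1, 2/1, 7/4, 23/13

Using the convergent recurrence p_i = a_i*p_{i-1} + p_{i-2}, q_i = a_i*q_{i-1} + q_{i-2} with p_{-2}=0, p_{-1}=1, q_{-2}=1, q_{-1}=0:
  i=0: a_0=1, p_0 = 1*1 + 0 = 1, q_0 = 1*0 + 1 = 1.
  i=1: a_1=1, p_1 = 1*1 + 1 = 2, q_1 = 1*1 + 0 = 1.
  i=2: a_2=3, p_2 = 3*2 + 1 = 7, q_2 = 3*1 + 1 = 4.
  i=3: a_3=3, p_3 = 3*7 + 2 = 23, q_3 = 3*4 + 1 = 13.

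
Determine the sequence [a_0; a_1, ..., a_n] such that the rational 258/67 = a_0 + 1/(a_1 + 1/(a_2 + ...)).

[3; 1, 5, 1, 2, 3]

Run the Euclidean algorithm on 258 and 67; the successive quotients are the partial quotients a_0, a_1, ... (each step inverts the fractional part left over by the previous one):
  258 = 3*67 + 57, so a_0 = 3.
  67 = 1*57 + 10, so a_1 = 1.
  57 = 5*10 + 7, so a_2 = 5.
  10 = 1*7 + 3, so a_3 = 1.
  7 = 2*3 + 1, so a_4 = 2.
  3 = 3*1 + 0, so a_5 = 3.
The remainder reaches 0 after 6 divisions, so the expansion has 6 partial quotients, read off in order.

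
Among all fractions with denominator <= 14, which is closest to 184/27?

Expand x = 184/27 as a continued fraction with the Euclidean algorithm:
  184 = 6*27 + 22, so a_0 = 6.
  27 = 1*22 + 5, so a_1 = 1.
  22 = 4*5 + 2, so a_2 = 4.
  5 = 2*2 + 1, so a_3 = 2.
  2 = 2*1 + 0, so a_4 = 2.
so x = [6; 1, 4, 2, 2].
Convergents (p_i = a_i*p_{i-1} + p_{i-2}, q_i = a_i*q_{i-1} + q_{i-2} with p_{-2}=0, p_{-1}=1, q_{-2}=1, q_{-1}=0), until the denominator exceeds 14:
  i=0: a_0=6, p_0 = 6*1 + 0 = 6, q_0 = 6*0 + 1 = 1.
  i=1: a_1=1, p_1 = 1*6 + 1 = 7, q_1 = 1*1 + 0 = 1.
  i=2: a_2=4, p_2 = 4*7 + 6 = 34, q_2 = 4*1 + 1 = 5.
  i=3: a_3=2, p_3 = 2*34 + 7 = 75, q_3 = 2*5 + 1 = 11.
  i=4: a_4=2, p_4 = 2*75 + 34 = 184, q_4 = 2*11 + 5 = 27.
q_4 = 27 > 14, so the last convergent with denominator <= 14 is p_3/q_3 = 75/11.
The closest fraction with denominator <= 14 is either p_3/q_3 or the intermediate fraction (k*p_3 + p_2)/(k*q_3 + q_2) with the largest k >= 1 whose denominator stays <= 14; these approach x as k grows, and every other convergent or intermediate fraction in range is farther away.
Largest k: floor((14 - q_2)/q_3) = floor((14 - 5)/11) = 0.
Since k = 0, no intermediate fraction beyond p_3/q_3 has denominator <= 14, so the convergent 75/11 is the closest (its error is |184*11 - 75*27|/(27*11) = 1/297).

75/11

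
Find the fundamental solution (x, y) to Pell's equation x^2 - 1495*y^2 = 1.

First expand sqrt(1495) as a continued fraction. With x_i = (sqrt(1495) + m_i)/d_i and (m_0, d_0) = (0, 1): a_0 = floor(sqrt(1495)) = 38, since 38^2 = 1444 <= 1495 < 1521 = 39^2.
Iterate m_{i+1} = d_i*a_i - m_i, d_{i+1} = (1495 - m_{i+1}^2)/d_i, a_{i+1} = floor((a_0 + m_{i+1})/d_{i+1}):
  m_1 = 1*38 - 0 = 38, d_1 = (1495 - 38^2)/1 = 51/1 = 51, a_1 = floor((38 + 38)/51) = 1.
  m_2 = 51*1 - 38 = 13, d_2 = (1495 - 13^2)/51 = 1326/51 = 26, a_2 = floor((38 + 13)/26) = 1.
  m_3 = 26*1 - 13 = 13, d_3 = (1495 - 13^2)/26 = 1326/26 = 51, a_3 = floor((38 + 13)/51) = 1.
  m_4 = 51*1 - 13 = 38, d_4 = (1495 - 38^2)/51 = 51/51 = 1, a_4 = floor((38 + 38)/1) = 76.
  m_5 = 1*76 - 38 = 38, d_5 = (1495 - 38^2)/1 = 51/1 = 51: (m_5, d_5) = (m_1, d_1) = (38, 51), so from here the quotients repeat a_1, ..., a_4; the period length is 4.
So sqrt(1495) = [38; (1, 1, 1, 76)] with period length k = 4.
k is even, so the fundamental solution of x^2 - 1495y^2 = 1 is (p_{k-1}, q_{k-1}) = (p_3, q_3); compute convergents through index 3.
Convergents (p_i = a_i*p_{i-1} + p_{i-2}, q_i = a_i*q_{i-1} + q_{i-2} with p_{-2}=0, p_{-1}=1, q_{-2}=1, q_{-1}=0):
  i=0: a_0=38, p_0 = 38*1 + 0 = 38, q_0 = 38*0 + 1 = 1.
  i=1: a_1=1, p_1 = 1*38 + 1 = 39, q_1 = 1*1 + 0 = 1.
  i=2: a_2=1, p_2 = 1*39 + 38 = 77, q_2 = 1*1 + 1 = 2.
  i=3: a_3=1, p_3 = 1*77 + 39 = 116, q_3 = 1*2 + 1 = 3.
Check: 116^2 - 1495*3^2 = 13456 - 13455 = 1, so (x, y) = (116, 3) solves the equation, and by the theorem it is the least positive solution.

(x, y) = (116, 3)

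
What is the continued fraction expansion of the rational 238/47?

Run the Euclidean algorithm on 238 and 47; the successive quotients are the partial quotients a_0, a_1, ... (each step inverts the fractional part left over by the previous one):
  238 = 5*47 + 3, so a_0 = 5.
  47 = 15*3 + 2, so a_1 = 15.
  3 = 1*2 + 1, so a_2 = 1.
  2 = 2*1 + 0, so a_3 = 2.
The remainder reaches 0 after 4 divisions, so the expansion has 4 partial quotients, read off in order.

[5; 15, 1, 2]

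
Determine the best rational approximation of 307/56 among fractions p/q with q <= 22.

Expand x = 307/56 as a continued fraction with the Euclidean algorithm:
  307 = 5*56 + 27, so a_0 = 5.
  56 = 2*27 + 2, so a_1 = 2.
  27 = 13*2 + 1, so a_2 = 13.
  2 = 2*1 + 0, so a_3 = 2.
so x = [5; 2, 13, 2].
Convergents (p_i = a_i*p_{i-1} + p_{i-2}, q_i = a_i*q_{i-1} + q_{i-2} with p_{-2}=0, p_{-1}=1, q_{-2}=1, q_{-1}=0), until the denominator exceeds 22:
  i=0: a_0=5, p_0 = 5*1 + 0 = 5, q_0 = 5*0 + 1 = 1.
  i=1: a_1=2, p_1 = 2*5 + 1 = 11, q_1 = 2*1 + 0 = 2.
  i=2: a_2=13, p_2 = 13*11 + 5 = 148, q_2 = 13*2 + 1 = 27.
q_2 = 27 > 22, so the last convergent with denominator <= 22 is p_1/q_1 = 11/2.
The closest fraction with denominator <= 22 is either p_1/q_1 or the intermediate fraction (k*p_1 + p_0)/(k*q_1 + q_0) with the largest k >= 1 whose denominator stays <= 22; these approach x as k grows, and every other convergent or intermediate fraction in range is farther away.
Largest k: floor((22 - q_0)/q_1) = floor((22 - 1)/2) = 10.
That gives (10*11 + 5)/(10*2 + 1) = 115/21.
Compare the errors: |x - 11/2| = |307*2 - 11*56|/(56*2) = 2/112, and |x - 115/21| = |307*21 - 115*56|/(56*21) = 7/1176.
Cross-multiplying, 7*112 = 784 < 2352 = 2*1176, so 7/1176 is smaller: the intermediate fraction 115/21 is closer to x than 11/2.

115/21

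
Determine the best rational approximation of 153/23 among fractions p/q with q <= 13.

20/3

Expand x = 153/23 as a continued fraction with the Euclidean algorithm:
  153 = 6*23 + 15, so a_0 = 6.
  23 = 1*15 + 8, so a_1 = 1.
  15 = 1*8 + 7, so a_2 = 1.
  8 = 1*7 + 1, so a_3 = 1.
  7 = 7*1 + 0, so a_4 = 7.
so x = [6; 1, 1, 1, 7].
Convergents (p_i = a_i*p_{i-1} + p_{i-2}, q_i = a_i*q_{i-1} + q_{i-2} with p_{-2}=0, p_{-1}=1, q_{-2}=1, q_{-1}=0), until the denominator exceeds 13:
  i=0: a_0=6, p_0 = 6*1 + 0 = 6, q_0 = 6*0 + 1 = 1.
  i=1: a_1=1, p_1 = 1*6 + 1 = 7, q_1 = 1*1 + 0 = 1.
  i=2: a_2=1, p_2 = 1*7 + 6 = 13, q_2 = 1*1 + 1 = 2.
  i=3: a_3=1, p_3 = 1*13 + 7 = 20, q_3 = 1*2 + 1 = 3.
  i=4: a_4=7, p_4 = 7*20 + 13 = 153, q_4 = 7*3 + 2 = 23.
q_4 = 23 > 13, so the last convergent with denominator <= 13 is p_3/q_3 = 20/3.
The closest fraction with denominator <= 13 is either p_3/q_3 or the intermediate fraction (k*p_3 + p_2)/(k*q_3 + q_2) with the largest k >= 1 whose denominator stays <= 13; these approach x as k grows, and every other convergent or intermediate fraction in range is farther away.
Largest k: floor((13 - q_2)/q_3) = floor((13 - 2)/3) = 3.
That gives (3*20 + 13)/(3*3 + 2) = 73/11.
Compare the errors: |x - 20/3| = |153*3 - 20*23|/(23*3) = 1/69, and |x - 73/11| = |153*11 - 73*23|/(23*11) = 4/253.
Cross-multiplying, 1*253 = 253 < 276 = 4*69, so 1/69 is smaller: the convergent 20/3 is closer to x than 73/11.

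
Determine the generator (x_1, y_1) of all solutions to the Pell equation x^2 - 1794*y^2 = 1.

(x, y) = (12582335, 297064)

First expand sqrt(1794) as a continued fraction. With x_i = (sqrt(1794) + m_i)/d_i and (m_0, d_0) = (0, 1): a_0 = floor(sqrt(1794)) = 42, since 42^2 = 1764 <= 1794 < 1849 = 43^2.
Iterate m_{i+1} = d_i*a_i - m_i, d_{i+1} = (1794 - m_{i+1}^2)/d_i, a_{i+1} = floor((a_0 + m_{i+1})/d_{i+1}):
  m_1 = 1*42 - 0 = 42, d_1 = (1794 - 42^2)/1 = 30/1 = 30, a_1 = floor((42 + 42)/30) = 2.
  m_2 = 30*2 - 42 = 18, d_2 = (1794 - 18^2)/30 = 1470/30 = 49, a_2 = floor((42 + 18)/49) = 1.
  m_3 = 49*1 - 18 = 31, d_3 = (1794 - 31^2)/49 = 833/49 = 17, a_3 = floor((42 + 31)/17) = 4.
  m_4 = 17*4 - 31 = 37, d_4 = (1794 - 37^2)/17 = 425/17 = 25, a_4 = floor((42 + 37)/25) = 3.
  m_5 = 25*3 - 37 = 38, d_5 = (1794 - 38^2)/25 = 350/25 = 14, a_5 = floor((42 + 38)/14) = 5.
  m_6 = 14*5 - 38 = 32, d_6 = (1794 - 32^2)/14 = 770/14 = 55, a_6 = floor((42 + 32)/55) = 1.
  m_7 = 55*1 - 32 = 23, d_7 = (1794 - 23^2)/55 = 1265/55 = 23, a_7 = floor((42 + 23)/23) = 2.
  m_8 = 23*2 - 23 = 23, d_8 = (1794 - 23^2)/23 = 1265/23 = 55, a_8 = floor((42 + 23)/55) = 1.
  m_9 = 55*1 - 23 = 32, d_9 = (1794 - 32^2)/55 = 770/55 = 14, a_9 = floor((42 + 32)/14) = 5.
  m_10 = 14*5 - 32 = 38, d_10 = (1794 - 38^2)/14 = 350/14 = 25, a_10 = floor((42 + 38)/25) = 3.
  m_11 = 25*3 - 38 = 37, d_11 = (1794 - 37^2)/25 = 425/25 = 17, a_11 = floor((42 + 37)/17) = 4.
  m_12 = 17*4 - 37 = 31, d_12 = (1794 - 31^2)/17 = 833/17 = 49, a_12 = floor((42 + 31)/49) = 1.
  m_13 = 49*1 - 31 = 18, d_13 = (1794 - 18^2)/49 = 1470/49 = 30, a_13 = floor((42 + 18)/30) = 2.
  m_14 = 30*2 - 18 = 42, d_14 = (1794 - 42^2)/30 = 30/30 = 1, a_14 = floor((42 + 42)/1) = 84.
  m_15 = 1*84 - 42 = 42, d_15 = (1794 - 42^2)/1 = 30/1 = 30: (m_15, d_15) = (m_1, d_1) = (42, 30), so from here the quotients repeat a_1, ..., a_14; the period length is 14.
So sqrt(1794) = [42; (2, 1, 4, 3, 5, 1, 2, 1, 5, 3, 4, 1, 2, 84)] with period length k = 14.
k is even, so the fundamental solution of x^2 - 1794y^2 = 1 is (p_{k-1}, q_{k-1}) = (p_13, q_13); compute convergents through index 13.
Convergents (p_i = a_i*p_{i-1} + p_{i-2}, q_i = a_i*q_{i-1} + q_{i-2} with p_{-2}=0, p_{-1}=1, q_{-2}=1, q_{-1}=0):
  i=0: a_0=42, p_0 = 42*1 + 0 = 42, q_0 = 42*0 + 1 = 1.
  i=1: a_1=2, p_1 = 2*42 + 1 = 85, q_1 = 2*1 + 0 = 2.
  i=2: a_2=1, p_2 = 1*85 + 42 = 127, q_2 = 1*2 + 1 = 3.
  i=3: a_3=4, p_3 = 4*127 + 85 = 593, q_3 = 4*3 + 2 = 14.
  i=4: a_4=3, p_4 = 3*593 + 127 = 1906, q_4 = 3*14 + 3 = 45.
  i=5: a_5=5, p_5 = 5*1906 + 593 = 10123, q_5 = 5*45 + 14 = 239.
  i=6: a_6=1, p_6 = 1*10123 + 1906 = 12029, q_6 = 1*239 + 45 = 284.
  i=7: a_7=2, p_7 = 2*12029 + 10123 = 34181, q_7 = 2*284 + 239 = 807.
  i=8: a_8=1, p_8 = 1*34181 + 12029 = 46210, q_8 = 1*807 + 284 = 1091.
  i=9: a_9=5, p_9 = 5*46210 + 34181 = 265231, q_9 = 5*1091 + 807 = 6262.
  i=10: a_10=3, p_10 = 3*265231 + 46210 = 841903, q_10 = 3*6262 + 1091 = 19877.
  i=11: a_11=4, p_11 = 4*841903 + 265231 = 3632843, q_11 = 4*19877 + 6262 = 85770.
  i=12: a_12=1, p_12 = 1*3632843 + 841903 = 4474746, q_12 = 1*85770 + 19877 = 105647.
  i=13: a_13=2, p_13 = 2*4474746 + 3632843 = 12582335, q_13 = 2*105647 + 85770 = 297064.
Check: 12582335^2 - 1794*297064^2 = 158315154052225 - 158315154052224 = 1, so (x, y) = (12582335, 297064) solves the equation, and by the theorem it is the least positive solution.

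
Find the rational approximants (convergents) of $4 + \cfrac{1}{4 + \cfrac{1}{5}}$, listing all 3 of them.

Using the convergent recurrence p_i = a_i*p_{i-1} + p_{i-2}, q_i = a_i*q_{i-1} + q_{i-2} with p_{-2}=0, p_{-1}=1, q_{-2}=1, q_{-1}=0:
  i=0: a_0=4, p_0 = 4*1 + 0 = 4, q_0 = 4*0 + 1 = 1.
  i=1: a_1=4, p_1 = 4*4 + 1 = 17, q_1 = 4*1 + 0 = 4.
  i=2: a_2=5, p_2 = 5*17 + 4 = 89, q_2 = 5*4 + 1 = 21.

4/1, 17/4, 89/21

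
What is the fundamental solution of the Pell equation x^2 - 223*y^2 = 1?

First expand sqrt(223) as a continued fraction. With x_i = (sqrt(223) + m_i)/d_i and (m_0, d_0) = (0, 1): a_0 = floor(sqrt(223)) = 14, since 14^2 = 196 <= 223 < 225 = 15^2.
Iterate m_{i+1} = d_i*a_i - m_i, d_{i+1} = (223 - m_{i+1}^2)/d_i, a_{i+1} = floor((a_0 + m_{i+1})/d_{i+1}):
  m_1 = 1*14 - 0 = 14, d_1 = (223 - 14^2)/1 = 27/1 = 27, a_1 = floor((14 + 14)/27) = 1.
  m_2 = 27*1 - 14 = 13, d_2 = (223 - 13^2)/27 = 54/27 = 2, a_2 = floor((14 + 13)/2) = 13.
  m_3 = 2*13 - 13 = 13, d_3 = (223 - 13^2)/2 = 54/2 = 27, a_3 = floor((14 + 13)/27) = 1.
  m_4 = 27*1 - 13 = 14, d_4 = (223 - 14^2)/27 = 27/27 = 1, a_4 = floor((14 + 14)/1) = 28.
  m_5 = 1*28 - 14 = 14, d_5 = (223 - 14^2)/1 = 27/1 = 27: (m_5, d_5) = (m_1, d_1) = (14, 27), so from here the quotients repeat a_1, ..., a_4; the period length is 4.
So sqrt(223) = [14; (1, 13, 1, 28)] with period length k = 4.
k is even, so the fundamental solution of x^2 - 223y^2 = 1 is (p_{k-1}, q_{k-1}) = (p_3, q_3); compute convergents through index 3.
Convergents (p_i = a_i*p_{i-1} + p_{i-2}, q_i = a_i*q_{i-1} + q_{i-2} with p_{-2}=0, p_{-1}=1, q_{-2}=1, q_{-1}=0):
  i=0: a_0=14, p_0 = 14*1 + 0 = 14, q_0 = 14*0 + 1 = 1.
  i=1: a_1=1, p_1 = 1*14 + 1 = 15, q_1 = 1*1 + 0 = 1.
  i=2: a_2=13, p_2 = 13*15 + 14 = 209, q_2 = 13*1 + 1 = 14.
  i=3: a_3=1, p_3 = 1*209 + 15 = 224, q_3 = 1*14 + 1 = 15.
Check: 224^2 - 223*15^2 = 50176 - 50175 = 1, so (x, y) = (224, 15) solves the equation, and by the theorem it is the least positive solution.

(x, y) = (224, 15)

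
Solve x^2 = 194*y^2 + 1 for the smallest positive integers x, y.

First expand sqrt(194) as a continued fraction. With x_i = (sqrt(194) + m_i)/d_i and (m_0, d_0) = (0, 1): a_0 = floor(sqrt(194)) = 13, since 13^2 = 169 <= 194 < 196 = 14^2.
Iterate m_{i+1} = d_i*a_i - m_i, d_{i+1} = (194 - m_{i+1}^2)/d_i, a_{i+1} = floor((a_0 + m_{i+1})/d_{i+1}):
  m_1 = 1*13 - 0 = 13, d_1 = (194 - 13^2)/1 = 25/1 = 25, a_1 = floor((13 + 13)/25) = 1.
  m_2 = 25*1 - 13 = 12, d_2 = (194 - 12^2)/25 = 50/25 = 2, a_2 = floor((13 + 12)/2) = 12.
  m_3 = 2*12 - 12 = 12, d_3 = (194 - 12^2)/2 = 50/2 = 25, a_3 = floor((13 + 12)/25) = 1.
  m_4 = 25*1 - 12 = 13, d_4 = (194 - 13^2)/25 = 25/25 = 1, a_4 = floor((13 + 13)/1) = 26.
  m_5 = 1*26 - 13 = 13, d_5 = (194 - 13^2)/1 = 25/1 = 25: (m_5, d_5) = (m_1, d_1) = (13, 25), so from here the quotients repeat a_1, ..., a_4; the period length is 4.
So sqrt(194) = [13; (1, 12, 1, 26)] with period length k = 4.
k is even, so the fundamental solution of x^2 - 194y^2 = 1 is (p_{k-1}, q_{k-1}) = (p_3, q_3); compute convergents through index 3.
Convergents (p_i = a_i*p_{i-1} + p_{i-2}, q_i = a_i*q_{i-1} + q_{i-2} with p_{-2}=0, p_{-1}=1, q_{-2}=1, q_{-1}=0):
  i=0: a_0=13, p_0 = 13*1 + 0 = 13, q_0 = 13*0 + 1 = 1.
  i=1: a_1=1, p_1 = 1*13 + 1 = 14, q_1 = 1*1 + 0 = 1.
  i=2: a_2=12, p_2 = 12*14 + 13 = 181, q_2 = 12*1 + 1 = 13.
  i=3: a_3=1, p_3 = 1*181 + 14 = 195, q_3 = 1*13 + 1 = 14.
Check: 195^2 - 194*14^2 = 38025 - 38024 = 1, so (x, y) = (195, 14) solves the equation, and by the theorem it is the least positive solution.

(x, y) = (195, 14)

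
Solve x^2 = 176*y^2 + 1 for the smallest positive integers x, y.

(x, y) = (199, 15)

First expand sqrt(176) as a continued fraction. With x_i = (sqrt(176) + m_i)/d_i and (m_0, d_0) = (0, 1): a_0 = floor(sqrt(176)) = 13, since 13^2 = 169 <= 176 < 196 = 14^2.
Iterate m_{i+1} = d_i*a_i - m_i, d_{i+1} = (176 - m_{i+1}^2)/d_i, a_{i+1} = floor((a_0 + m_{i+1})/d_{i+1}):
  m_1 = 1*13 - 0 = 13, d_1 = (176 - 13^2)/1 = 7/1 = 7, a_1 = floor((13 + 13)/7) = 3.
  m_2 = 7*3 - 13 = 8, d_2 = (176 - 8^2)/7 = 112/7 = 16, a_2 = floor((13 + 8)/16) = 1.
  m_3 = 16*1 - 8 = 8, d_3 = (176 - 8^2)/16 = 112/16 = 7, a_3 = floor((13 + 8)/7) = 3.
  m_4 = 7*3 - 8 = 13, d_4 = (176 - 13^2)/7 = 7/7 = 1, a_4 = floor((13 + 13)/1) = 26.
  m_5 = 1*26 - 13 = 13, d_5 = (176 - 13^2)/1 = 7/1 = 7: (m_5, d_5) = (m_1, d_1) = (13, 7), so from here the quotients repeat a_1, ..., a_4; the period length is 4.
So sqrt(176) = [13; (3, 1, 3, 26)] with period length k = 4.
k is even, so the fundamental solution of x^2 - 176y^2 = 1 is (p_{k-1}, q_{k-1}) = (p_3, q_3); compute convergents through index 3.
Convergents (p_i = a_i*p_{i-1} + p_{i-2}, q_i = a_i*q_{i-1} + q_{i-2} with p_{-2}=0, p_{-1}=1, q_{-2}=1, q_{-1}=0):
  i=0: a_0=13, p_0 = 13*1 + 0 = 13, q_0 = 13*0 + 1 = 1.
  i=1: a_1=3, p_1 = 3*13 + 1 = 40, q_1 = 3*1 + 0 = 3.
  i=2: a_2=1, p_2 = 1*40 + 13 = 53, q_2 = 1*3 + 1 = 4.
  i=3: a_3=3, p_3 = 3*53 + 40 = 199, q_3 = 3*4 + 3 = 15.
Check: 199^2 - 176*15^2 = 39601 - 39600 = 1, so (x, y) = (199, 15) solves the equation, and by the theorem it is the least positive solution.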